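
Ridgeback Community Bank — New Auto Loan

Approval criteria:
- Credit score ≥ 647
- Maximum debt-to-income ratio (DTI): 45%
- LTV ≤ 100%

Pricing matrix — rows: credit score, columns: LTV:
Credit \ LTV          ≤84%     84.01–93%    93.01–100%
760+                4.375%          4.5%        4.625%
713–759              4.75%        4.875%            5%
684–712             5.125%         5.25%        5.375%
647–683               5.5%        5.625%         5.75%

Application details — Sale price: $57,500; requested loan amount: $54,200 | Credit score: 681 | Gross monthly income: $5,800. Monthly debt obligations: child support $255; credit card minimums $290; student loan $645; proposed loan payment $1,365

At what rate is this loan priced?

5.75%

Credit score 681 ≥ 647; Total monthly debts = (255 + 290 + 645 + 1,365) = 2,555. Debt-to-income = 2,555/5,800 = 44.1% — meets 45% limit
Loan-to-value = 54,200/57,500 = 94.3% — pass (100% max)
Score 681 is in the 647–683 band; LTV 94.3% is in the 93.01–100% band → 5.75%.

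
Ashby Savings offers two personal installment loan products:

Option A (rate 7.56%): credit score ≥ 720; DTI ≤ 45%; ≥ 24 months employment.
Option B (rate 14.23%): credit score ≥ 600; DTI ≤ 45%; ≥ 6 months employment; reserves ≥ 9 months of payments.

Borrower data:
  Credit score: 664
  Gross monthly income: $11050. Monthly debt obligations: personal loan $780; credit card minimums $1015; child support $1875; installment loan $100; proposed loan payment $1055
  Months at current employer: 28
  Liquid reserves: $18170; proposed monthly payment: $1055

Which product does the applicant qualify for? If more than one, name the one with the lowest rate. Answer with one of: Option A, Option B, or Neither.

Total debts = (780 + 1,015 + 1,875 + 100 + 1,055) = 4,825; DTI = 4,825/11,050 = 43.7%.
Reserves = 18,170/1,055 = 17.2 months.
Option A: score 664 < 720; DTI 43.7% ≤ 45%; employment 28 ≥ 24 mo → does not qualify.
Option B: score 664 ≥ 600; DTI 43.7% ≤ 45%; employment 28 ≥ 6 mo; reserves 17.2 ≥ 9 mo → qualifies.

Option B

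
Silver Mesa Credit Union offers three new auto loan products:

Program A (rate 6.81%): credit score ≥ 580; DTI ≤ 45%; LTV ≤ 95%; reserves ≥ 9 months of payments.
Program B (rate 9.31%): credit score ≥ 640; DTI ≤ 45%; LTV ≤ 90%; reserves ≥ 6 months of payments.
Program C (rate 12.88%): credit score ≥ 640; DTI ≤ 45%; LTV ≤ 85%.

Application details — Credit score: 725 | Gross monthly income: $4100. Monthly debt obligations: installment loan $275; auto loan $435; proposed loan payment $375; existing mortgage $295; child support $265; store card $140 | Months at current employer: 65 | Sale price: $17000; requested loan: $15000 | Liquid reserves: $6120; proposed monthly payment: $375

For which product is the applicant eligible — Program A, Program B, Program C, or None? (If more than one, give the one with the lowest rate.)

Program A

Total debts = (275 + 435 + 375 + 295 + 265 + 140) = 1,785; DTI = 1,785/4,100 = 43.5%.
LTV = 15,000/17,000 = 88.2%.
Reserves = 6,120/375 = 16.3 months.
Program A: score 725 ≥ 580; DTI 43.5% ≤ 45%; LTV 88.2% ≤ 95%; reserves 16.3 ≥ 9 mo → qualifies.
Program B: score 725 ≥ 640; DTI 43.5% ≤ 45%; LTV 88.2% ≤ 90%; reserves 16.3 ≥ 6 mo → qualifies.
Program C: score 725 ≥ 640; DTI 43.5% ≤ 45%; LTV 88.2% > 85% → does not qualify.
Qualifying: Program A, Program B. Lowest rate is 6.81% → Program A.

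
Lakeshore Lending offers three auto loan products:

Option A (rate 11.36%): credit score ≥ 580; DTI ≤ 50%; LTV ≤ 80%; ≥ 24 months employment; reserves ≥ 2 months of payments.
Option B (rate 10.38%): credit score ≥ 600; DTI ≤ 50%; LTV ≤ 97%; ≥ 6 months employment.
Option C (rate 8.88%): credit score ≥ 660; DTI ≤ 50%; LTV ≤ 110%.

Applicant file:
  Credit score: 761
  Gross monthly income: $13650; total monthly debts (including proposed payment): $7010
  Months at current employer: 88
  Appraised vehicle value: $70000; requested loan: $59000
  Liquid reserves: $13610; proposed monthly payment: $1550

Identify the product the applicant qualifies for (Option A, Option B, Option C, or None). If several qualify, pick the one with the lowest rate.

None

DTI = 7,010/13,650 = 51.4%.
LTV = 59,000/70,000 = 84.3%.
Reserves = 13,610/1,550 = 8.8 months.
Option A: score 761 ≥ 580; DTI 51.4% > 50%; LTV 84.3% > 80%; employment 88 ≥ 24 mo; reserves 8.8 ≥ 2 mo → does not qualify.
Option B: score 761 ≥ 600; DTI 51.4% > 50%; LTV 84.3% ≤ 97%; employment 88 ≥ 6 mo → does not qualify.
Option C: score 761 ≥ 660; DTI 51.4% > 50%; LTV 84.3% ≤ 110% → does not qualify.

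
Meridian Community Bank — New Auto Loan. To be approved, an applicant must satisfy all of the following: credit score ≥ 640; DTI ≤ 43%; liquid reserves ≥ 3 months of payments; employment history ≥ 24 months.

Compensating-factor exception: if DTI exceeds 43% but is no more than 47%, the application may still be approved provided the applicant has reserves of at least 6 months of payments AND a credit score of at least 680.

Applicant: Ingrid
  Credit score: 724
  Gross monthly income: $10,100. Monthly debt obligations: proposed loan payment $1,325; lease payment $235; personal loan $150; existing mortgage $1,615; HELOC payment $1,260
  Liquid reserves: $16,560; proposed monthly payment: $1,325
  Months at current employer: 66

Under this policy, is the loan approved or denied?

Approved

Credit score 724 ≥ 640 (meets base)
Total debts = (1,325 + 235 + 150 + 1,615 + 1,260) = 4,585. DTI = 4,585/10,100 = 45.4% > 43% — standard DTI limit exceeded.
Reserves: 16,560 ÷ 1,325 = 12.5 months (meets 3-month minimum)
Employment 66 ≥ 24 months
45.4% falls in the override range (43%–47%), so the compensating-factor test applies.
Override check — reserves: 12.5 mo (ok); score: 724 (ok).
Both override conditions satisfied; DTI exception granted.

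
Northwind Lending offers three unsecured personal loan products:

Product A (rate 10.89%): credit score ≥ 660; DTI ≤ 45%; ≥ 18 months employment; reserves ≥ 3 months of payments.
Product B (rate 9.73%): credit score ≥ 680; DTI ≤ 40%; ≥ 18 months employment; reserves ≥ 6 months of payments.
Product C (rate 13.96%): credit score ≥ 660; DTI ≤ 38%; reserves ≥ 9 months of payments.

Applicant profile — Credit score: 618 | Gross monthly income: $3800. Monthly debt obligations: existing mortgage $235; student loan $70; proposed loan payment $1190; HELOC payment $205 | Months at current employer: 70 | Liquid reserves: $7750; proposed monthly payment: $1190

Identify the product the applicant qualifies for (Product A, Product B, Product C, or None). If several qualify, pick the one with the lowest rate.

Total debts = (235 + 70 + 1,190 + 205) = 1,700; DTI = 1,700/3,800 = 44.7%.
Reserves = 7,750/1,190 = 6.5 months.
Product A: score 618 < 660; DTI 44.7% ≤ 45%; employment 70 ≥ 18 mo; reserves 6.5 ≥ 3 mo → does not qualify.
Product B: score 618 < 680; DTI 44.7% > 40%; employment 70 ≥ 18 mo; reserves 6.5 ≥ 6 mo → does not qualify.
Product C: score 618 < 660; DTI 44.7% > 38%; reserves 6.5 < 9 mo → does not qualify.

None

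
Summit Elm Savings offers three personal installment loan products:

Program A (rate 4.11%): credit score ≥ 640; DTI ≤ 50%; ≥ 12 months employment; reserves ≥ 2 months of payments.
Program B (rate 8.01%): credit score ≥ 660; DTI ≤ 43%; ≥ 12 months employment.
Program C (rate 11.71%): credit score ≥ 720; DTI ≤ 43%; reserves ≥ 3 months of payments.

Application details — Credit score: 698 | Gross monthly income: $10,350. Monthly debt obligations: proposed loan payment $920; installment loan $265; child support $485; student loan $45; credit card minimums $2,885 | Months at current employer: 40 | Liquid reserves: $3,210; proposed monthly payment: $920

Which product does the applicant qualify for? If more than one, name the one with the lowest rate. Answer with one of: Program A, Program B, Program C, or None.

Program A

Total debts = (920 + 265 + 485 + 45 + 2,885) = 4,600; DTI = 4,600/10,350 = 44.4%.
Reserves = 3,210/920 = 3.5 months.
Program A: score 698 ≥ 640; DTI 44.4% ≤ 50%; employment 40 ≥ 12 mo; reserves 3.5 ≥ 2 mo → qualifies.
Program B: score 698 ≥ 660; DTI 44.4% > 43%; employment 40 ≥ 12 mo → does not qualify.
Program C: score 698 < 720; DTI 44.4% > 43%; reserves 3.5 ≥ 3 mo → does not qualify.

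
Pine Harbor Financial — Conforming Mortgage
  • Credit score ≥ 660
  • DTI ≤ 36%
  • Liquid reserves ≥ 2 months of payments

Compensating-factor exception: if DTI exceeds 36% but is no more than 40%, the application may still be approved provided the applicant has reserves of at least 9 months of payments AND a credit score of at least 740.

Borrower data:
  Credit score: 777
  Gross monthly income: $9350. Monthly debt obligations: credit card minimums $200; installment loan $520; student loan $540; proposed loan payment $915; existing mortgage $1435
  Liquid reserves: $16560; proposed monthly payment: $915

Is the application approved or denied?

Approved

Credit score 777 ≥ 660 (meets base)
Total debts = (200 + 520 + 540 + 915 + 1,435) = 3,610. DTI: 3,610 ÷ 9,350 = 38.6%, over the 36% base limit.
Liquid reserves cover 16,560/915 = 18.1 months — ≥ 2 required
38.6% falls in the override range (36%–40%), so the compensating-factor test applies.
Reserves 18.1 ≥ 9 months; credit score 777 ≥ 740.
Both override conditions satisfied; DTI exception granted.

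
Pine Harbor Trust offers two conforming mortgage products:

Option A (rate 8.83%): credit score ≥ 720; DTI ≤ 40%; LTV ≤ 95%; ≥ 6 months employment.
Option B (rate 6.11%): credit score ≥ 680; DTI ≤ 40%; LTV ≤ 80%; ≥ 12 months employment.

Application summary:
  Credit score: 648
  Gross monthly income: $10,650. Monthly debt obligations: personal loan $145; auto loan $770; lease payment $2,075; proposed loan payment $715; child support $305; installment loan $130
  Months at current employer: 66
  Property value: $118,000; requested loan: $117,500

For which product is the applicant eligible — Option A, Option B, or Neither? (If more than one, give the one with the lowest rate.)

Neither

Total debts = (145 + 770 + 2,075 + 715 + 305 + 130) = 4,140; DTI = 4,140/10,650 = 38.9%.
LTV = 117,500/118,000 = 99.6%.
Option A: score 648 < 720; DTI 38.9% ≤ 40%; LTV 99.6% > 95%; employment 66 ≥ 6 mo → does not qualify.
Option B: score 648 < 680; DTI 38.9% ≤ 40%; LTV 99.6% > 80%; employment 66 ≥ 12 mo → does not qualify.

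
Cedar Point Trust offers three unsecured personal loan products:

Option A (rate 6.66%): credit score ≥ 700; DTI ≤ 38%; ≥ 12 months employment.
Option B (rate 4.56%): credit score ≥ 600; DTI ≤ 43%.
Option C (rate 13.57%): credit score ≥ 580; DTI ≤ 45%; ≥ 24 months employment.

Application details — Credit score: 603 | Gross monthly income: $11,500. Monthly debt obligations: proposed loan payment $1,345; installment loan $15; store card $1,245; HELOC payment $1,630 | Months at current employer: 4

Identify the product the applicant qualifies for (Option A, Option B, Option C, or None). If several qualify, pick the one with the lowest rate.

Total debts = (1,345 + 15 + 1,245 + 1,630) = 4,235; DTI = 4,235/11,500 = 36.8%.
Option A: score 603 < 700; DTI 36.8% ≤ 38%; employment 4 < 12 mo → does not qualify.
Option B: score 603 ≥ 600; DTI 36.8% ≤ 43% → qualifies.
Option C: score 603 ≥ 580; DTI 36.8% ≤ 45%; employment 4 < 24 mo → does not qualify.

Option B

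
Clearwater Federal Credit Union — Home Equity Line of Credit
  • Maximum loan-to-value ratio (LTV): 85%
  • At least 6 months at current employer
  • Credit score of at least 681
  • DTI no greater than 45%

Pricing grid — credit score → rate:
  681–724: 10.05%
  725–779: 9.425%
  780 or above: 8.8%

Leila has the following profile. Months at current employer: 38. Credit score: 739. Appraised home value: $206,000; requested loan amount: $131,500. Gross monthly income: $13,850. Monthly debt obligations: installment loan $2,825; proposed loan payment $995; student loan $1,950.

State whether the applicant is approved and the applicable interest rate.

Approved at 9.425%

Credit score 739 ≥ 681 (meets minimum)
LTV: 131,500 ÷ 206,000 = 63.8%, within 85% cap
Employment 38 ≥ 6 months
Total monthly debts = (2,825 + 995 + 1,950) = 5,770. Debt-to-income = 5,770/13,850 = 41.7% — meets 45% limit
All requirements met. Score 739 falls in the 725–779 tier → 9.425%.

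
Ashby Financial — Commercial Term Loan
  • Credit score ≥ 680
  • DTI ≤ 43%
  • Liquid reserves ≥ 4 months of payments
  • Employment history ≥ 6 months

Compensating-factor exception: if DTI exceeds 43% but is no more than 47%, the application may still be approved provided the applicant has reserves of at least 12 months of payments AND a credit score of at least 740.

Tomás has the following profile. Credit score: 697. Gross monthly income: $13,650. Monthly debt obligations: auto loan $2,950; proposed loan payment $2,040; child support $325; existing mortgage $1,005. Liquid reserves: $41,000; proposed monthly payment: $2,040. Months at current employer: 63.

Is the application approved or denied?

Denied

Credit score 697 ≥ 680 (meets base)
Total debts = (2,950 + 2,040 + 325 + 1,005) = 6,320. DTI = 6,320/13,650 = 46.3% > 43% — standard DTI limit exceeded.
Reserves = 41,000/2,040 = 20.1 months ≥ 4
Employment 63 ≥ 6 months
46.3% falls in the override range (43%–47%), so the compensating-factor test applies.
Override check — reserves: 20.1 mo (ok); score: 697 (below 740).
Override conditions not both satisfied; exception does not apply.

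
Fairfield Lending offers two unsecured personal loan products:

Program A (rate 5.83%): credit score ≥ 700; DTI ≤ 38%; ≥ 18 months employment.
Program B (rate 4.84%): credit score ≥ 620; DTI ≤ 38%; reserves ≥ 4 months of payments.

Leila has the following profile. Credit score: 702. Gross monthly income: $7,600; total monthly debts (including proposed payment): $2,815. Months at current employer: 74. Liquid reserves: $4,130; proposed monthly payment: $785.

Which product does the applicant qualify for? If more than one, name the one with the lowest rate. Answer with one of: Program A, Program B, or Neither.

DTI = 2,815/7,600 = 37%.
Reserves = 4,130/785 = 5.3 months.
Program A: score 702 ≥ 700; DTI 37% ≤ 38%; employment 74 ≥ 18 mo → qualifies.
Program B: score 702 ≥ 620; DTI 37% ≤ 38%; reserves 5.3 ≥ 4 mo → qualifies.
Qualifying: Program A, Program B. Lowest rate is 4.84% → Program B.

Program B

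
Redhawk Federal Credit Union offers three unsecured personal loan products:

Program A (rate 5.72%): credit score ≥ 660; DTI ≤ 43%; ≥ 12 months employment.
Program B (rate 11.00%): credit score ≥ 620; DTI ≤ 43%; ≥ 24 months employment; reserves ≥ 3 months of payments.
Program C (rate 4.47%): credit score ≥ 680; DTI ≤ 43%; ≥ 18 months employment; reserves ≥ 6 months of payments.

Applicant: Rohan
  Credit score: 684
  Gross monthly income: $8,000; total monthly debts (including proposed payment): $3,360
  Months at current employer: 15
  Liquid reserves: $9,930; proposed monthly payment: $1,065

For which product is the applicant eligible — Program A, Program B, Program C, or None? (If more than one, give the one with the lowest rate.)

Program A

DTI = 3,360/8,000 = 42%.
Reserves = 9,930/1,065 = 9.3 months.
Program A: score 684 ≥ 660; DTI 42% ≤ 43%; employment 15 ≥ 12 mo → qualifies.
Program B: score 684 ≥ 620; DTI 42% ≤ 43%; employment 15 < 24 mo; reserves 9.3 ≥ 3 mo → does not qualify.
Program C: score 684 ≥ 680; DTI 42% ≤ 43%; employment 15 < 18 mo; reserves 9.3 ≥ 6 mo → does not qualify.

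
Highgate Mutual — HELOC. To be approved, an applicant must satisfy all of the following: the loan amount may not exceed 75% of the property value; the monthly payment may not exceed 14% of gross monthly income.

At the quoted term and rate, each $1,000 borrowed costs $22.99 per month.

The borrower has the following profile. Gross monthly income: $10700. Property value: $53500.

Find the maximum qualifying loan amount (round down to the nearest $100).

$40,100

Payment cap: 14% × $10,700 = $1,498/month.
At $22.99 per $1,000, that supports 1,498/22.99 × 1,000 ≈ $65,158 → $65,100.
LTV cap: 75% × $53,500 = $40,125 → $40,100.
Binding constraint: loan-to-value.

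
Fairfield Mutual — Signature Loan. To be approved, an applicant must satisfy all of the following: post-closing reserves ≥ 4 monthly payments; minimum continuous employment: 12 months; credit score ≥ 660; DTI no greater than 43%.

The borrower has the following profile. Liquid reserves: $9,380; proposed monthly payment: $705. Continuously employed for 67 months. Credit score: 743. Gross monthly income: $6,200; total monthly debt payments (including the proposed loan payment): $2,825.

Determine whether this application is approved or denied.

Reserves = 9,380/705 = 13.3 months ≥ 4
Employment 67 ≥ 12 months
Credit score 743 ≥ 660 (meets)
DTI: 2,825 ÷ 6,200 = 45.6%, exceeds the 43% cap
Fails on DTI.

Denied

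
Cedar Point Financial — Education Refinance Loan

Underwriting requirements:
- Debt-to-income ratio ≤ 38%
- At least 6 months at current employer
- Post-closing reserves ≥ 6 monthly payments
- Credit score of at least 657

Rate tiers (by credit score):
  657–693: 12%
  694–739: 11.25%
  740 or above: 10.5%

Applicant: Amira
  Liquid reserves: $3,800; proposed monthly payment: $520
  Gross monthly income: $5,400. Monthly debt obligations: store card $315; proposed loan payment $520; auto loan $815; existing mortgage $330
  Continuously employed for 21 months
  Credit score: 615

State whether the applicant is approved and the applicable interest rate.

Denied

Credit score 615 < 657 (below minimum)
Liquid reserves cover 3,800/520 = 7.3 months — ≥ 6 required
Total monthly debts = (315 + 520 + 815 + 330) = 1,980. Debt-to-income = 1,980/5,400 = 36.7% — meets 38% limit
Employment 21 ≥ 6 months
Not all requirements met → denied.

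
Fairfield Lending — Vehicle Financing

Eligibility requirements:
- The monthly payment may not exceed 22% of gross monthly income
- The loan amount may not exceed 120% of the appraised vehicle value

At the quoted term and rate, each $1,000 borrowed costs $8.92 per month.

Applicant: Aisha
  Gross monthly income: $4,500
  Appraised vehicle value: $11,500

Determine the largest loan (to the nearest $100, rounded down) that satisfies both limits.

$13,800

Payment cap: 22% × $4,500 = $990/month.
At $8.92 per $1,000, that supports 990/8.92 × 1,000 ≈ $110,986 → $110,900.
LTV cap: 120% × $11,500 = $13,800 → $13,800.
Binding constraint: loan-to-value.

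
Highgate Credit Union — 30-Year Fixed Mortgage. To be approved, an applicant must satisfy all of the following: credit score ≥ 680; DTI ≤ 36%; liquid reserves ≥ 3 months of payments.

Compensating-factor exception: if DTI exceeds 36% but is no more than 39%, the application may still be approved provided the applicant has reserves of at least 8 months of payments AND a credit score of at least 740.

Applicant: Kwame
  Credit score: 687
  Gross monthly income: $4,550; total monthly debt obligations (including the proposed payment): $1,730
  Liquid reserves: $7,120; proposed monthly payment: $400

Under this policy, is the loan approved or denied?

Credit score 687 ≥ 680 (meets base)
DTI: 1,730 ÷ 4,550 = 38%, over the 36% base limit.
Liquid reserves cover 7,120/400 = 17.8 months — ≥ 3 required
DTI 38% is within the 36%–39% exception band; checking compensating factors.
Override check — reserves: 17.8 mo (ok); score: 687 (below 740).
Compensating-factor requirement not fully met.

Denied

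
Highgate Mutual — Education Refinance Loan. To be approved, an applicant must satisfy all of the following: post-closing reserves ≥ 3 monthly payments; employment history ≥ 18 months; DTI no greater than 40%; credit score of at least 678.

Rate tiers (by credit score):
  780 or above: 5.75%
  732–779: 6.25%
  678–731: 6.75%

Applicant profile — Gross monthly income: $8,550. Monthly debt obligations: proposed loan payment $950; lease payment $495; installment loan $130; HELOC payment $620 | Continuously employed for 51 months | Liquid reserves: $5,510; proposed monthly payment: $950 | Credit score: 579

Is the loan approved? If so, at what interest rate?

Credit score 579 < 678 (below minimum)
Employment 51 ≥ 18 months
Total monthly debts = (950 + 495 + 130 + 620) = 2,195. DTI: 2,195 ÷ 8,550 = 25.7%, within the 40% cap
Reserves = 5,510/950 = 5.8 months ≥ 3
Not all requirements met → denied.

Denied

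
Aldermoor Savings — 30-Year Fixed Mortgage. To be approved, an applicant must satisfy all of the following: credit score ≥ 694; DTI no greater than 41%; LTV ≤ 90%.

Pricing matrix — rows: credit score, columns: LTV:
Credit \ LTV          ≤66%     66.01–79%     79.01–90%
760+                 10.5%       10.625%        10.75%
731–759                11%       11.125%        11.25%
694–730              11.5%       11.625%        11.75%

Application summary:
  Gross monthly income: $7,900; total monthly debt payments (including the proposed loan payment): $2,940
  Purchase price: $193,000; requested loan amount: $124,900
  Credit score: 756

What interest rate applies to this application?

Credit score 756 ≥ 694; Debt-to-income = 2,940/7,900 = 37.2% — meets 41% limit
Loan-to-value = 124,900/193,000 = 64.7% — pass (90% max)
Row: 756 falls in 731–759. Column: 64.7% falls in ≤66%. Rate = 11%.

11%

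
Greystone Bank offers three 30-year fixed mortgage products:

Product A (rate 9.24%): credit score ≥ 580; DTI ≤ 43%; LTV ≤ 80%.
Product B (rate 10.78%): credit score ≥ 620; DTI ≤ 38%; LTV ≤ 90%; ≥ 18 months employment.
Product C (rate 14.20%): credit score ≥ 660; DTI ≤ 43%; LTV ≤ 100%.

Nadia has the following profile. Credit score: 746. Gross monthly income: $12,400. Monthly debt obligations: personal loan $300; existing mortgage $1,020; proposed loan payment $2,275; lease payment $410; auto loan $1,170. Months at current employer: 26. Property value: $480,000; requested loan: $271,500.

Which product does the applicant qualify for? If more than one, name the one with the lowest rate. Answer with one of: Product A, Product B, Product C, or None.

Total debts = (300 + 1,020 + 2,275 + 410 + 1,170) = 5,175; DTI = 5,175/12,400 = 41.7%.
LTV = 271,500/480,000 = 56.6%.
Product A: score 746 ≥ 580; DTI 41.7% ≤ 43%; LTV 56.6% ≤ 80% → qualifies.
Product B: score 746 ≥ 620; DTI 41.7% > 38%; LTV 56.6% ≤ 90%; employment 26 ≥ 18 mo → does not qualify.
Product C: score 746 ≥ 660; DTI 41.7% ≤ 43%; LTV 56.6% ≤ 100% → qualifies.
Qualifying: Product A, Product C. Lowest rate is 9.24% → Product A.

Product A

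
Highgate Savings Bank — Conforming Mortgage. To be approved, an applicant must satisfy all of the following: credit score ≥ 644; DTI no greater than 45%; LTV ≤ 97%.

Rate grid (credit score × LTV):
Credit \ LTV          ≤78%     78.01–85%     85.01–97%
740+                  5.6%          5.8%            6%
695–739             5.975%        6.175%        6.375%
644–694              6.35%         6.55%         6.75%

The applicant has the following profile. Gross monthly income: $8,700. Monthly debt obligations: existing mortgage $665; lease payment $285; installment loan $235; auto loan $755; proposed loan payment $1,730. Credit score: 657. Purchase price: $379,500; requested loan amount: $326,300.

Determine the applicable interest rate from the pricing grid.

6.75%

Credit score 657 ≥ 644; Total monthly debts = (665 + 285 + 235 + 755 + 1,730) = 3,670. DTI = 3,670/8,700 = 42.2% ≤ 45%
LTV = 326,300/379,500 = 86% ≤ 97%
Score 657 is in the 644–694 band; LTV 86% is in the 85.01–97% band → 6.75%.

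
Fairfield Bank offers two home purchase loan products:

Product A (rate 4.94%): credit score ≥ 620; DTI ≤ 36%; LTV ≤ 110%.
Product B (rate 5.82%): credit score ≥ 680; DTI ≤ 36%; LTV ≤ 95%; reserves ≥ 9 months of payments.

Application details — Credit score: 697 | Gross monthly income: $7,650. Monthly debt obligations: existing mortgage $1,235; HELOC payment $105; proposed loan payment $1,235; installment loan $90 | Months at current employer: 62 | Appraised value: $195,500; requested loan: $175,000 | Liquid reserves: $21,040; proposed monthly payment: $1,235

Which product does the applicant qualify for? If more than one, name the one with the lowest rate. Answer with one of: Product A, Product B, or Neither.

Total debts = (1,235 + 105 + 1,235 + 90) = 2,665; DTI = 2,665/7,650 = 34.8%.
LTV = 175,000/195,500 = 89.5%.
Reserves = 21,040/1,235 = 17.0 months.
Product A: score 697 ≥ 620; DTI 34.8% ≤ 36%; LTV 89.5% ≤ 110% → qualifies.
Product B: score 697 ≥ 680; DTI 34.8% ≤ 36%; LTV 89.5% ≤ 95%; reserves 17.0 ≥ 9 mo → qualifies.
Qualifying: Product A, Product B. Lowest rate is 4.94% → Product A.

Product A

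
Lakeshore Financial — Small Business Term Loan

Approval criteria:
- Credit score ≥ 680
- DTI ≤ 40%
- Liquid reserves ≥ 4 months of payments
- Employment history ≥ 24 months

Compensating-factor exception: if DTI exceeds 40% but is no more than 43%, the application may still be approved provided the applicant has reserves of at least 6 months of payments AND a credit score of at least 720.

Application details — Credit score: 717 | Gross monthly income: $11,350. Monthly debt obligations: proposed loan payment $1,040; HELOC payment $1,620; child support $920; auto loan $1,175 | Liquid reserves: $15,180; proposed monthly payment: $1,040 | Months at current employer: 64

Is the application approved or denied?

Denied

Credit score 717 ≥ 680 (meets base)
Total debts = (1,040 + 1,620 + 920 + 1,175) = 4,755. DTI: 4,755 ÷ 11,350 = 41.9%, over the 40% base limit.
Liquid reserves cover 15,180/1,040 = 14.6 months — ≥ 4 required
Employment 64 ≥ 24 months
DTI 41.9% is within the 40%–43% exception band; checking compensating factors.
Reserves 14.6 ≥ 6 months; credit score 717 < 720.
Compensating-factor requirement not fully met.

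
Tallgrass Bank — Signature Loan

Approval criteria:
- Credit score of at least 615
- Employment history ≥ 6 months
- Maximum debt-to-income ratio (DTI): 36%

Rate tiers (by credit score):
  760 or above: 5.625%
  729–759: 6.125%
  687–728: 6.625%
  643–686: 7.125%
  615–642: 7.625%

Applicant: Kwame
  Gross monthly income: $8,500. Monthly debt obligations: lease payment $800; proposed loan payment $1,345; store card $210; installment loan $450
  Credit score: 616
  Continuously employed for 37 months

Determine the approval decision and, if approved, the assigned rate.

Approved at 7.625%

Credit score 616 ≥ 615 (meets minimum)
Total monthly debts = (800 + 1,345 + 210 + 450) = 2,805. DTI: 2,805 ÷ 8,500 = 33%, within the 36% cap
Employment 37 ≥ 6 months
All requirements met. Score 616 falls in the 615–642 tier → 7.625%.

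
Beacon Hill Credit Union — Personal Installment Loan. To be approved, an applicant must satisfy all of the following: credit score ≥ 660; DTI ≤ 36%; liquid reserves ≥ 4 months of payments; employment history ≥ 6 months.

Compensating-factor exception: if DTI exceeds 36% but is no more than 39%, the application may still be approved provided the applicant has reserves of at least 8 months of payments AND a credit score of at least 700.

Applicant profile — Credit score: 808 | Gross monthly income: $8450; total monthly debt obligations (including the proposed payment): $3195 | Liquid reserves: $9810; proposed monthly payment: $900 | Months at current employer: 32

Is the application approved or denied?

Credit score 808 ≥ 660 (meets base)
DTI = 3,195/8,450 = 37.8% > 36% — standard DTI limit exceeded.
Reserves = 9,810/900 = 10.9 months ≥ 4
Employment 32 ≥ 6 months
DTI 37.8% is within the 36%–39% exception band; checking compensating factors.
Override check — reserves: 10.9 mo (ok); score: 808 (ok).
Both override conditions satisfied; DTI exception granted.

Approved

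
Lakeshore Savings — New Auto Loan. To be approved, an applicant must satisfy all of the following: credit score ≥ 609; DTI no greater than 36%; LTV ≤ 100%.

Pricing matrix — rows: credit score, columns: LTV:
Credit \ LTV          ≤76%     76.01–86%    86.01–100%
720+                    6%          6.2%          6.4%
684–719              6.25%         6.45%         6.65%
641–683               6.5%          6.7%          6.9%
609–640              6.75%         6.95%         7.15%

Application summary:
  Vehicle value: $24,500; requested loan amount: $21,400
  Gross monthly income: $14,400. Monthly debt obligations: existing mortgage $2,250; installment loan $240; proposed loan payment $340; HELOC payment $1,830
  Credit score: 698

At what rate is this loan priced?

Credit score 698 ≥ 609; Total monthly debts = (2,250 + 240 + 340 + 1,830) = 4,660. DTI = 4,660/14,400 = 32.4% ≤ 36%
LTV = 21,400/24,500 = 87.3% ≤ 100%
Row: 698 falls in 684–719. Column: 87.3% falls in 86.01–100%. Rate = 6.65%.

6.65%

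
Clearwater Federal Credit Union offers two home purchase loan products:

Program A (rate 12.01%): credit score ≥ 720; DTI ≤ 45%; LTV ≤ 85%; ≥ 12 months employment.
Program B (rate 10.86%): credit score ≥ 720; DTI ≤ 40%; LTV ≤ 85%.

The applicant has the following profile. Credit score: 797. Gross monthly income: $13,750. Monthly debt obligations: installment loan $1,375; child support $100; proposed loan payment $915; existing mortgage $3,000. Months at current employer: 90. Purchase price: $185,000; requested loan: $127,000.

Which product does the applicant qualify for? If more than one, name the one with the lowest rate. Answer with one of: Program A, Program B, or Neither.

Total debts = (1,375 + 100 + 915 + 3,000) = 5,390; DTI = 5,390/13,750 = 39.2%.
LTV = 127,000/185,000 = 68.6%.
Program A: score 797 ≥ 720; DTI 39.2% ≤ 45%; LTV 68.6% ≤ 85%; employment 90 ≥ 12 mo → qualifies.
Program B: score 797 ≥ 720; DTI 39.2% ≤ 40%; LTV 68.6% ≤ 85% → qualifies.
Qualifying: Program A, Program B. Lowest rate is 10.86% → Program B.

Program B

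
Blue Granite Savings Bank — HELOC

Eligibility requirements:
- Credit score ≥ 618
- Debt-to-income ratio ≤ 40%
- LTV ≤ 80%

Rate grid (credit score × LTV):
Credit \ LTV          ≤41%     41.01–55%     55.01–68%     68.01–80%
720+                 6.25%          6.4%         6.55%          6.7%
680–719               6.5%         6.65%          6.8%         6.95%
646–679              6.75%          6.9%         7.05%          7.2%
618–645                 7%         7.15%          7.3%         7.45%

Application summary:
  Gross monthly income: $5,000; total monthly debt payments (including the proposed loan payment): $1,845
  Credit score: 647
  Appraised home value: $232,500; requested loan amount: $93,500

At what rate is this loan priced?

6.75%

Credit score 647 ≥ 618; DTI = 1,845/5,000 = 36.9% ≤ 40%
LTV = 93,500/232,500 = 40.2% ≤ 80%
Row: 647 falls in 646–679. Column: 40.2% falls in ≤41%. Rate = 6.75%.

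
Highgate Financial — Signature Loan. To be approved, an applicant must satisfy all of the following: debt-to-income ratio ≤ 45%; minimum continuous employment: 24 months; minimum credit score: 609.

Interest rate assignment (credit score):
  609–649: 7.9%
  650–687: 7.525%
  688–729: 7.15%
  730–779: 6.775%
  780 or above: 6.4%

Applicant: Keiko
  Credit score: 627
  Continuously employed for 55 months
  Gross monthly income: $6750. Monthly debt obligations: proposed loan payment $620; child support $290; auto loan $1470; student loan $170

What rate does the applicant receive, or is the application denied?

Credit score 627 ≥ 609 (meets minimum)
Employment 55 ≥ 24 months
Total monthly debts = (620 + 290 + 1,470 + 170) = 2,550. DTI = 2,550/6,750 = 37.8% ≤ 45%
All requirements met. Score 627 falls in the 609–649 tier → 7.9%.

Approved at 7.9%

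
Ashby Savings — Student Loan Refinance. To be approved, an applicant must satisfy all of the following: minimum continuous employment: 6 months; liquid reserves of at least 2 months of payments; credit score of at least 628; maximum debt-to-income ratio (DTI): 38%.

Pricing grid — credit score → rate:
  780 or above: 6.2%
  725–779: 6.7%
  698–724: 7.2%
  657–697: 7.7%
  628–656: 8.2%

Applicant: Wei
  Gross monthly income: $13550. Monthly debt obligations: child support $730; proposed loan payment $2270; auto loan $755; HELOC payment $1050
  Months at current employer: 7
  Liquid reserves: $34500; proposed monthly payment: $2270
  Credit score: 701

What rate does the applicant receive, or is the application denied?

Approved at 7.2%

Credit score 701 ≥ 628 (meets minimum)
Total monthly debts = (730 + 2,270 + 755 + 1,050) = 4,805. DTI: 4,805 ÷ 13,550 = 35.5%, within the 38% cap
Liquid reserves cover 34,500/2,270 = 15.2 months — ≥ 2 required
Employment 7 ≥ 6 months
All requirements met. Score 701 falls in the 698–724 tier → 7.2%.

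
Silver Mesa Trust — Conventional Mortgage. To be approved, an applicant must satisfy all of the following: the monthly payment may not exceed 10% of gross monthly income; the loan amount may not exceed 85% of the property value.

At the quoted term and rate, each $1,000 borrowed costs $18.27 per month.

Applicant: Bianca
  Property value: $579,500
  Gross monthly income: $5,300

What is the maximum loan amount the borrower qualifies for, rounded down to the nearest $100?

$29,000

Payment cap: 10% × $5,300 = $530/month.
At $18.27 per $1,000, that supports 530/18.27 × 1,000 ≈ $29,009 → $29,000.
LTV cap: 85% × $579,500 = $492,575 → $492,500.
Binding constraint: payment-to-income.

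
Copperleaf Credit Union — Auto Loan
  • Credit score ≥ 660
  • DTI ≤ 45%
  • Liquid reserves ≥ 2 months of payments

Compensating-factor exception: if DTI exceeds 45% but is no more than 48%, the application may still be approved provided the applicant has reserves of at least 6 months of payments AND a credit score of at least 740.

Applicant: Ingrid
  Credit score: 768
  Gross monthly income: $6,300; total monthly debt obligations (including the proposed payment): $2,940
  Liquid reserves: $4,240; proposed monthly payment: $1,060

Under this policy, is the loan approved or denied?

Credit score 768 ≥ 660 (meets base)
DTI: 2,940 ÷ 6,300 = 46.7%, over the 45% base limit.
Reserves: 4,240 ÷ 1,060 = 4.0 months (meets 2-month minimum)
DTI 46.7% is within the 45%–48% exception band; checking compensating factors.
Reserves 4.0 < 6 months; credit score 768 ≥ 740.
Compensating-factor requirement not fully met.

Denied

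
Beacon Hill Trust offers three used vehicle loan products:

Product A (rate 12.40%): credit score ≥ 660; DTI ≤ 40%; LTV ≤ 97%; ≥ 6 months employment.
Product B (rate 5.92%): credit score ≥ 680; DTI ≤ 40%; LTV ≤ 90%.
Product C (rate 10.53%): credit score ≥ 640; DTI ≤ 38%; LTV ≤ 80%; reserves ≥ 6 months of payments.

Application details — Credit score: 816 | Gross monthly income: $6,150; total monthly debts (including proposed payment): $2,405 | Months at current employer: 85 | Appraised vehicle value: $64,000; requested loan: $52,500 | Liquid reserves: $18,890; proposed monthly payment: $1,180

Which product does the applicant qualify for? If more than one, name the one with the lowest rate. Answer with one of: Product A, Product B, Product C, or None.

Product B

DTI = 2,405/6,150 = 39.1%.
LTV = 52,500/64,000 = 82%.
Reserves = 18,890/1,180 = 16.0 months.
Product A: score 816 ≥ 660; DTI 39.1% ≤ 40%; LTV 82% ≤ 97%; employment 85 ≥ 6 mo → qualifies.
Product B: score 816 ≥ 680; DTI 39.1% ≤ 40%; LTV 82% ≤ 90% → qualifies.
Product C: score 816 ≥ 640; DTI 39.1% > 38%; LTV 82% > 80%; reserves 16.0 ≥ 6 mo → does not qualify.
Qualifying: Product A, Product B. Lowest rate is 5.92% → Product B.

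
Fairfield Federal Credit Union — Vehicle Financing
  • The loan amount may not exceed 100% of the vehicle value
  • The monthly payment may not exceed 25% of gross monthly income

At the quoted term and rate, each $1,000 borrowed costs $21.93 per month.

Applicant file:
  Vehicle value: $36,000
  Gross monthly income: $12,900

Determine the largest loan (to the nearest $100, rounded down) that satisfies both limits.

$36,000

Payment cap: 25% × $12,900 = $3,225/month.
At $21.93 per $1,000, that supports 3,225/21.93 × 1,000 ≈ $147,058 → $147,000.
LTV cap: 100% × $36,000 = $36,000 → $36,000.
Binding constraint: loan-to-value.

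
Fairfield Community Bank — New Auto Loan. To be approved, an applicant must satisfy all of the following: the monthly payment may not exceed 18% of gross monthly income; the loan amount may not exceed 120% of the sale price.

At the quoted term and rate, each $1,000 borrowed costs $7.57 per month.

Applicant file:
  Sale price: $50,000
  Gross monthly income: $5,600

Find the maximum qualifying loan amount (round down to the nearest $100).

Payment cap: 18% × $5,600 = $1,008/month.
At $7.57 per $1,000, that supports 1,008/7.57 × 1,000 ≈ $133,157 → $133,100.
LTV cap: 120% × $50,000 = $60,000 → $60,000.
Binding constraint: loan-to-value.

$60,000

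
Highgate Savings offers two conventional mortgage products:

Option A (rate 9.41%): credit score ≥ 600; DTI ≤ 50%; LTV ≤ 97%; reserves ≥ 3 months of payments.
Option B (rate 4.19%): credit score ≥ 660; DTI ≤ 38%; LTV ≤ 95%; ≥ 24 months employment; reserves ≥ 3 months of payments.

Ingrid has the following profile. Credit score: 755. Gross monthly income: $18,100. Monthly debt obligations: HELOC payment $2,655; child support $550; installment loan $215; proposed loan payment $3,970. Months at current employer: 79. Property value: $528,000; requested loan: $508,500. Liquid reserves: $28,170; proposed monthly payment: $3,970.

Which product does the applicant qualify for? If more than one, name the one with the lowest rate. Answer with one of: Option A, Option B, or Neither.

Total debts = (2,655 + 550 + 215 + 3,970) = 7,390; DTI = 7,390/18,100 = 40.8%.
LTV = 508,500/528,000 = 96.3%.
Reserves = 28,170/3,970 = 7.1 months.
Option A: score 755 ≥ 600; DTI 40.8% ≤ 50%; LTV 96.3% ≤ 97%; reserves 7.1 ≥ 3 mo → qualifies.
Option B: score 755 ≥ 660; DTI 40.8% > 38%; LTV 96.3% > 95%; employment 79 ≥ 24 mo; reserves 7.1 ≥ 3 mo → does not qualify.

Option A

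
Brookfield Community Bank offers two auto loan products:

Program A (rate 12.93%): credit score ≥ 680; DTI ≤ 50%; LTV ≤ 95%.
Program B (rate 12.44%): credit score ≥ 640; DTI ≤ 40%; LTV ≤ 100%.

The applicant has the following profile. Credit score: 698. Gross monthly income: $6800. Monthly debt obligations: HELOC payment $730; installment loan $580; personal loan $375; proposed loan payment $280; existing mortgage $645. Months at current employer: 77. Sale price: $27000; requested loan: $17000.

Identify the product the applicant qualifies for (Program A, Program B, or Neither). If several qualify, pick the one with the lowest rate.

Total debts = (730 + 580 + 375 + 280 + 645) = 2,610; DTI = 2,610/6,800 = 38.4%.
LTV = 17,000/27,000 = 63%.
Program A: score 698 ≥ 680; DTI 38.4% ≤ 50%; LTV 63% ≤ 95% → qualifies.
Program B: score 698 ≥ 640; DTI 38.4% ≤ 40%; LTV 63% ≤ 100% → qualifies.
Qualifying: Program A, Program B. Lowest rate is 12.44% → Program B.

Program B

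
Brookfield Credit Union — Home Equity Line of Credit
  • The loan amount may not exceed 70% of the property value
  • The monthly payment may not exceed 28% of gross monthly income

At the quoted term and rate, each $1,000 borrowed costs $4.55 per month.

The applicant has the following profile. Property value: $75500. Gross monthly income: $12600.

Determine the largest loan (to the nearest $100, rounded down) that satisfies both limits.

$52,800

Payment cap: 28% × $12,600 = $3,528/month.
At $4.55 per $1,000, that supports 3,528/4.55 × 1,000 ≈ $775,384 → $775,300.
LTV cap: 70% × $75,500 = $52,850 → $52,800.
Binding constraint: loan-to-value.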